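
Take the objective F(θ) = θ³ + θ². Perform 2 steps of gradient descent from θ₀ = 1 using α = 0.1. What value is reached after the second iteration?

F′(θ) = 3θ² + 2θ
Step 1: F′(1) = 5; θ₁ = 1 − 0.1·5 = 0.5
Step 2: F′(0.5) = 1.75; θ₂ = 0.5 − 0.1·1.75 = 0.325

0.325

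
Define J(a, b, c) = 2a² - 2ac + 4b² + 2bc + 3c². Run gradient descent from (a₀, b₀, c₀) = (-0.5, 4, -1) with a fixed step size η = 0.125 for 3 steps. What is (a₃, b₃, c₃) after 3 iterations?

(-0.4296875, 0.1328125, -0.3671875)

∇J = (4a - 2c, 8b + 2c, -2a + 2b + 6c)
Step 1: at (-0.5, 4, -1), ∇J = (0, 30, 3) → (-0.5, 4, -1) − 0.125·(0, 30, 3) = (-0.5, 0.25, -1.375)
Step 2: at (-0.5, 0.25, -1.375), ∇J = (0.75, -0.75, -6.75) → (-0.5, 0.25, -1.375) − 0.125·(0.75, -0.75, -6.75) = (-0.59375, 0.34375, -0.53125)
Step 3: at (-0.59375, 0.34375, -0.53125), ∇J = (-1.3125, 1.6875, -1.3125) → (-0.59375, 0.34375, -0.53125) − 0.125·(-1.3125, 1.6875, -1.3125) = (-0.4296875, 0.1328125, -0.3671875)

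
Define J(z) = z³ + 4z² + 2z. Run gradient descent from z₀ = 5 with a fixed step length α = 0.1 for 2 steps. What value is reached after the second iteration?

J′(z) = 3z² + 8z + 2
Step 1: J′(5) = 117; z₁ = 5 − 0.1·117 = -6.7
Step 2: J′(-6.7) = 83.07; z₂ = -6.7 − 0.1·83.07 = -15.007

-15.007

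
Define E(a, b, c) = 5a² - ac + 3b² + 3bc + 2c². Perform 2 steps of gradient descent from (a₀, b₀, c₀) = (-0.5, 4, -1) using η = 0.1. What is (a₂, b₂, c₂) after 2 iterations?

(-0.185, 1.315, -1.69)

∇E = (10a - c, 6b + 3c, -a + 3b + 4c)
Step 1: at (-0.5, 4, -1), ∇E = (-4, 21, 8.5) → (-0.5, 4, -1) − 0.1·(-4, 21, 8.5) = (-0.1, 1.9, -1.85)
Step 2: at (-0.1, 1.9, -1.85), ∇E = (0.85, 5.85, -1.6) → (-0.1, 1.9, -1.85) − 0.1·(0.85, 5.85, -1.6) = (-0.185, 1.315, -1.69)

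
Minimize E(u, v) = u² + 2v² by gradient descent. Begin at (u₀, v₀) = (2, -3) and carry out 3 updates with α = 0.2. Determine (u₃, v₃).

(0.432, -0.024)

∇E = (2u, 4v)
(u₁, v₁) = (2, -3) − 0.2·(4, -12) = (1.2, -0.6)
(u₂, v₂) = (1.2, -0.6) − 0.2·(2.4, -2.4) = (0.72, -0.12)
(u₃, v₃) = (0.72, -0.12) − 0.2·(1.44, -0.48) = (0.432, -0.024)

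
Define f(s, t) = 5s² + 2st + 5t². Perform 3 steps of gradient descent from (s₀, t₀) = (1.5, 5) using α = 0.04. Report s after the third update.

-0.09328

∇f = (10s + 2t, 2s + 10t)
Step 1: at (1.5, 5), ∇f = (25, 53) → (1.5, 5) − 0.04·(25, 53) = (0.5, 2.88)
Step 2: at (0.5, 2.88), ∇f = (10.76, 29.8) → (0.5, 2.88) − 0.04·(10.76, 29.8) = (0.0696, 1.688)
Step 3: at (0.0696, 1.688), ∇f = (4.072, 17.0192) → (0.0696, 1.688) − 0.04·(4.072, 17.0192) = (-0.09328, 1.007232)
s = -0.09328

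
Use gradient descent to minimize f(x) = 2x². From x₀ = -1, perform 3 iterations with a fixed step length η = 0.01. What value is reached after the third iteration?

f′(x) = 4x
Step 1: f′(-1) = -4; x₁ = -1 − 0.01·(-4) = -0.96
Step 2: f′(-0.96) = -3.84; x₂ = -0.96 − 0.01·(-3.84) = -0.9216
Step 3: f′(-0.9216) = -3.6864; x₃ = -0.9216 − 0.01·(-3.6864) = -0.884736

-0.884736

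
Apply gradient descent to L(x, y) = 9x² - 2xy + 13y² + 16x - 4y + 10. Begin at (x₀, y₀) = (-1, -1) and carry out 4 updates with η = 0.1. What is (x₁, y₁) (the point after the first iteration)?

∇L = (18x - 2y + 16, -2x + 26y - 4)
Step 1: at (-1, -1), ∇L = (0, -28) → (-1, -1) − 0.1·(0, -28) = (-1, 1.8)

(-1, 1.8)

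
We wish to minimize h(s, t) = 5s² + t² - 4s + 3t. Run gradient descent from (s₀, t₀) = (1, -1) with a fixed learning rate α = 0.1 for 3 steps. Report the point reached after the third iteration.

∇h = (10s - 4, 2t + 3)
(s₁, t₁) = (1, -1) − 0.1·(6, 1) = (0.4, -1.1)
(s₂, t₂) = (0.4, -1.1) − 0.1·(0, 0.8) = (0.4, -1.18)
(s₃, t₃) = (0.4, -1.18) − 0.1·(0, 0.64) = (0.4, -1.244)

(0.4, -1.244)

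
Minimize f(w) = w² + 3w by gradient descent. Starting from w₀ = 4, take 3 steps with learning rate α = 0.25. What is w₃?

-0.8125

f′(w) = 2w + 3
Step 1: f′(4) = 11; w₁ = 4 − 0.25·11 = 1.25
Step 2: f′(1.25) = 5.5; w₂ = 1.25 − 0.25·5.5 = -0.125
Step 3: f′(-0.125) = 2.75; w₃ = -0.125 − 0.25·2.75 = -0.8125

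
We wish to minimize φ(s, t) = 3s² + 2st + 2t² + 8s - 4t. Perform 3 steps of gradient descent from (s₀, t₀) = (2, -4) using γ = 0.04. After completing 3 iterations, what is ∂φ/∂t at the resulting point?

∇φ = (6s + 2t + 8, 2s + 4t - 4)
(s₁, t₁) = (2, -4) − 0.04·(12, -16) = (1.52, -3.36)
(s₂, t₂) = (1.52, -3.36) − 0.04·(10.4, -14.4) = (1.104, -2.784)
(s₃, t₃) = (1.104, -2.784) − 0.04·(9.056, -12.928) = (0.74176, -2.26688)
∂φ/∂t at (0.74176, -2.26688) = -11.584

-11.584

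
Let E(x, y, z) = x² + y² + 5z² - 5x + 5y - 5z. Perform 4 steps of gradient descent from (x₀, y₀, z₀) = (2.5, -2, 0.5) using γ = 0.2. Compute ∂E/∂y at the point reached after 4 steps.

0.1296

∇E = (2x - 5, 2y + 5, 10z - 5)
Step 1: at (2.5, -2, 0.5), ∇E = (0, 1, 0) → (2.5, -2, 0.5) − 0.2·(0, 1, 0) = (2.5, -2.2, 0.5)
Step 2: at (2.5, -2.2, 0.5), ∇E = (0, 0.6, 0) → (2.5, -2.2, 0.5) − 0.2·(0, 0.6, 0) = (2.5, -2.32, 0.5)
Step 3: at (2.5, -2.32, 0.5), ∇E = (0, 0.36, 0) → (2.5, -2.32, 0.5) − 0.2·(0, 0.36, 0) = (2.5, -2.392, 0.5)
Step 4: at (2.5, -2.392, 0.5), ∇E = (0, 0.216, 0) → (2.5, -2.392, 0.5) − 0.2·(0, 0.216, 0) = (2.5, -2.4352, 0.5)
∂E/∂y at (2.5, -2.4352, 0.5) = 0.1296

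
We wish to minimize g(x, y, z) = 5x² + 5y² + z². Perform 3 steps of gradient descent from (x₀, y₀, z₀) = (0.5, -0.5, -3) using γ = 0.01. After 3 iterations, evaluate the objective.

∇g = (10x, 10y, 2z)
(x₁, y₁, z₁) = (0.5, -0.5, -3) − 0.01·(5, -5, -6) = (0.45, -0.45, -2.94)
(x₂, y₂, z₂) = (0.45, -0.45, -2.94) − 0.01·(4.5, -4.5, -5.88) = (0.405, -0.405, -2.8812)
(x₃, y₃, z₃) = (0.405, -0.405, -2.8812) − 0.01·(4.05, -4.05, -5.7624) = (0.3645, -0.3645, -2.823576)
g(0.3645, -0.3645, -2.823576) = 9.301183927776

9.301183927776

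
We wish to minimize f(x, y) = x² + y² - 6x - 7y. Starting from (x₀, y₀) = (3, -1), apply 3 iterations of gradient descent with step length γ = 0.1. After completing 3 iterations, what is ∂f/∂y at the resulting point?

∇f = (2x - 6, 2y - 7)
(x₁, y₁) = (3, -1) − 0.1·(0, -9) = (3, -0.1)
(x₂, y₂) = (3, -0.1) − 0.1·(0, -7.2) = (3, 0.62)
(x₃, y₃) = (3, 0.62) − 0.1·(0, -5.76) = (3, 1.196)
∂f/∂y at (3, 1.196) = -4.608

-4.608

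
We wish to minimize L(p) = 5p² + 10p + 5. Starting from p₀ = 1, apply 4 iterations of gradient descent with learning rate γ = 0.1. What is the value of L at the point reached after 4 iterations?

L′(p) = 10p + 10
p₁ = 1 − 0.1·20 = -1
p₂ = -1 − 0.1·0 = -1
p₃ = -1 − 0.1·0 = -1
p₄ = -1 − 0.1·0 = -1
L(-1) = 0

0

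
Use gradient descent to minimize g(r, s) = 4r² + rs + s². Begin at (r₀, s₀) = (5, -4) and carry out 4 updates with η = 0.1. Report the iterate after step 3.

(0.44, -2.545)

∇g = (8r + s, r + 2s)
Step 1: at (5, -4), ∇g = (36, -3) → (5, -4) − 0.1·(36, -3) = (1.4, -3.7)
Step 2: at (1.4, -3.7), ∇g = (7.5, -6) → (1.4, -3.7) − 0.1·(7.5, -6) = (0.65, -3.1)
Step 3: at (0.65, -3.1), ∇g = (2.1, -5.55) → (0.65, -3.1) − 0.1·(2.1, -5.55) = (0.44, -2.545)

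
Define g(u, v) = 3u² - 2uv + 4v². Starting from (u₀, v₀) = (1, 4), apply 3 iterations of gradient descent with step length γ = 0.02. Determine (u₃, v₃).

∇g = (6u - 2v, -2u + 8v)
(u₁, v₁) = (1, 4) − 0.02·(-2, 30) = (1.04, 3.4)
(u₂, v₂) = (1.04, 3.4) − 0.02·(-0.56, 25.12) = (1.0512, 2.8976)
(u₃, v₃) = (1.0512, 2.8976) − 0.02·(0.512, 21.0784) = (1.04096, 2.476032)

(1.04096, 2.476032)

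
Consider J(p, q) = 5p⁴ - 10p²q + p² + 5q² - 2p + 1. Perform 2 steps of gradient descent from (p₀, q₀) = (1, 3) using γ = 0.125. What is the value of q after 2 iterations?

44.875

∇J = (20p³ - 20pq + 2p - 2, -10p² + 10q)
Step 1: at (1, 3), ∇J = (-40, 20) → (1, 3) − 0.125·(-40, 20) = (6, 0.5)
Step 2: at (6, 0.5), ∇J = (4270, -355) → (6, 0.5) − 0.125·(4270, -355) = (-527.75, 44.875)
q = 44.875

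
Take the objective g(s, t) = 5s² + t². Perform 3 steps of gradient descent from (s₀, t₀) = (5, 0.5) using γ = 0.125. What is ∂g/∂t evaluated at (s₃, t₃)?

0.421875

∇g = (10s, 2t)
(s₁, t₁) = (5, 0.5) − 0.125·(50, 1) = (-1.25, 0.375)
(s₂, t₂) = (-1.25, 0.375) − 0.125·(-12.5, 0.75) = (0.3125, 0.28125)
(s₃, t₃) = (0.3125, 0.28125) − 0.125·(3.125, 0.5625) = (-0.078125, 0.2109375)
∂g/∂t at (-0.078125, 0.2109375) = 0.421875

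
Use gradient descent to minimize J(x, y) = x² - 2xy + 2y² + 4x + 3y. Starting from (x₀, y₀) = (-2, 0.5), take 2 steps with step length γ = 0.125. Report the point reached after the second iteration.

∇J = (2x - 2y + 4, -2x + 4y + 3)
Step 1: at (-2, 0.5), ∇J = (-1, 9) → (-2, 0.5) − 0.125·(-1, 9) = (-1.875, -0.625)
Step 2: at (-1.875, -0.625), ∇J = (1.5, 4.25) → (-1.875, -0.625) − 0.125·(1.5, 4.25) = (-2.0625, -1.15625)

(-2.0625, -1.15625)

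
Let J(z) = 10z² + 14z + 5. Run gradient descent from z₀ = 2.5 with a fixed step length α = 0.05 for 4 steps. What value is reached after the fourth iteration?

-0.7

J′(z) = 20z + 14
Step 1: J′(2.5) = 64; z₁ = 2.5 − 0.05·64 = -0.7
Step 2: J′(-0.7) = 0; z₂ = -0.7 − 0.05·0 = -0.7
Step 3: J′(-0.7) = 0; z₃ = -0.7 − 0.05·0 = -0.7
Step 4: J′(-0.7) = 0; z₄ = -0.7 − 0.05·0 = -0.7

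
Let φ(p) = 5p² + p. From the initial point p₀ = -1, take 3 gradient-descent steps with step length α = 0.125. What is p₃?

φ′(p) = 10p + 1
Step 1: φ′(-1) = -9; p₁ = -1 − 0.125·(-9) = 0.125
Step 2: φ′(0.125) = 2.25; p₂ = 0.125 − 0.125·2.25 = -0.15625
Step 3: φ′(-0.15625) = -0.5625; p₃ = -0.15625 − 0.125·(-0.5625) = -0.0859375

-0.0859375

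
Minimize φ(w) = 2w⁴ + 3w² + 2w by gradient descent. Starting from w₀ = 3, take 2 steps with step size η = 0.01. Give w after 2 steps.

0.56062848

φ′(w) = 8w³ + 6w + 2
Step 1: φ′(3) = 236; w₁ = 3 − 0.01·236 = 0.64
Step 2: φ′(0.64) = 7.937152; w₂ = 0.64 − 0.01·7.937152 = 0.56062848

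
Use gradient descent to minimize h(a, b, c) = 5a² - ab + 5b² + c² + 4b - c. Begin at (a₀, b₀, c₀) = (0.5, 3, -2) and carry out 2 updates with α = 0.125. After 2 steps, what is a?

∇h = (10a - b, -a + 10b + 4, 2c - 1)
Step 1: at (0.5, 3, -2), ∇h = (2, 33.5, -5) → (0.5, 3, -2) − 0.125·(2, 33.5, -5) = (0.25, -1.1875, -1.375)
Step 2: at (0.25, -1.1875, -1.375), ∇h = (3.6875, -8.125, -3.75) → (0.25, -1.1875, -1.375) − 0.125·(3.6875, -8.125, -3.75) = (-0.2109375, -0.171875, -0.90625)
a = -0.2109375

-0.2109375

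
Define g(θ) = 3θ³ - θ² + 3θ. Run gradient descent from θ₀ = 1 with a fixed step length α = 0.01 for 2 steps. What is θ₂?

g′(θ) = 9θ² - 2θ + 3
Step 1: g′(1) = 10; θ₁ = 1 − 0.01·10 = 0.9
Step 2: g′(0.9) = 8.49; θ₂ = 0.9 − 0.01·8.49 = 0.8151

0.8151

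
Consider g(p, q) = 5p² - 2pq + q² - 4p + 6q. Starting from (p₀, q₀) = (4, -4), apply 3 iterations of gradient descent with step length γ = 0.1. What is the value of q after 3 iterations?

∇g = (10p - 2q - 4, -2p + 2q + 6)
(p₁, q₁) = (4, -4) − 0.1·(44, -10) = (-0.4, -3)
(p₂, q₂) = (-0.4, -3) − 0.1·(-2, 0.8) = (-0.2, -3.08)
(p₃, q₃) = (-0.2, -3.08) − 0.1·(0.16, 0.24) = (-0.216, -3.104)
q = -3.104

-3.104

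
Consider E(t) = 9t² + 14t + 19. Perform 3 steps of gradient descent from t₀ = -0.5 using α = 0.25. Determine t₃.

E′(t) = 18t + 14
Step 1: E′(-0.5) = 5; t₁ = -0.5 − 0.25·5 = -1.75
Step 2: E′(-1.75) = -17.5; t₂ = -1.75 − 0.25·(-17.5) = 2.625
Step 3: E′(2.625) = 61.25; t₃ = 2.625 − 0.25·61.25 = -12.6875

-12.6875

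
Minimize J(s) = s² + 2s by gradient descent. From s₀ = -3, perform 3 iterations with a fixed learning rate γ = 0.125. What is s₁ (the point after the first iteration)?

-2.5

J′(s) = 2s + 2
s₁ = -3 − 0.125·(-4) = -2.5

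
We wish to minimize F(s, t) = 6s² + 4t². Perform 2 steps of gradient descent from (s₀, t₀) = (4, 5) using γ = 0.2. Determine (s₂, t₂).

(7.84, 1.8)

∇F = (12s, 8t)
(s₁, t₁) = (4, 5) − 0.2·(48, 40) = (-5.6, -3)
(s₂, t₂) = (-5.6, -3) − 0.2·(-67.2, -24) = (7.84, 1.8)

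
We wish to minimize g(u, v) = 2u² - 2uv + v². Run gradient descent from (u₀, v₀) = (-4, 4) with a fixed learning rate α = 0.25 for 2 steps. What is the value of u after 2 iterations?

∇g = (4u - 2v, -2u + 2v)
Step 1: at (-4, 4), ∇g = (-24, 16) → (-4, 4) − 0.25·(-24, 16) = (2, 0)
Step 2: at (2, 0), ∇g = (8, -4) → (2, 0) − 0.25·(8, -4) = (0, 1)
u = 0

0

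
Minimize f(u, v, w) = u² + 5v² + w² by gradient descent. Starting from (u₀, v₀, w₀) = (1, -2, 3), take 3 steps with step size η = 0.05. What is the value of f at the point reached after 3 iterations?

∇f = (2u, 10v, 2w)
(u₁, v₁, w₁) = (1, -2, 3) − 0.05·(2, -20, 6) = (0.9, -1, 2.7)
(u₂, v₂, w₂) = (0.9, -1, 2.7) − 0.05·(1.8, -10, 5.4) = (0.81, -0.5, 2.43)
(u₃, v₃, w₃) = (0.81, -0.5, 2.43) − 0.05·(1.62, -5, 4.86) = (0.729, -0.25, 2.187)
f(0.729, -0.25, 2.187) = 5.62691

5.62691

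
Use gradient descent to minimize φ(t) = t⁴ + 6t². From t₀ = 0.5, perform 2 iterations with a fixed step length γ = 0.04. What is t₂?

φ′(t) = 4t³ + 12t
t₁ = 0.5 − 0.04·6.5 = 0.24
t₂ = 0.24 − 0.04·2.935296 = 0.12258816

0.12258816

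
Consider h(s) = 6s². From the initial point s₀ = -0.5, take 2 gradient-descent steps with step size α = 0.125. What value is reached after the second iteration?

h′(s) = 12s
s₁ = -0.5 − 0.125·(-6) = 0.25
s₂ = 0.25 − 0.125·3 = -0.125

-0.125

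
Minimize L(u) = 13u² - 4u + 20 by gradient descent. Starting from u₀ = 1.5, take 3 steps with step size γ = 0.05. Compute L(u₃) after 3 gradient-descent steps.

L′(u) = 26u - 4
Step 1: L′(1.5) = 35; u₁ = 1.5 − 0.05·35 = -0.25
Step 2: L′(-0.25) = -10.5; u₂ = -0.25 − 0.05·(-10.5) = 0.275
Step 3: L′(0.275) = 3.15; u₃ = 0.275 − 0.05·3.15 = 0.1175
L(0.1175) = 19.70948125

19.70948125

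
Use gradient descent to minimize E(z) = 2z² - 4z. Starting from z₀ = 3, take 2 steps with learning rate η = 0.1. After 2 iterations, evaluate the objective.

-0.9632

E′(z) = 4z - 4
Step 1: E′(3) = 8; z₁ = 3 − 0.1·8 = 2.2
Step 2: E′(2.2) = 4.8; z₂ = 2.2 − 0.1·4.8 = 1.72
E(1.72) = -0.9632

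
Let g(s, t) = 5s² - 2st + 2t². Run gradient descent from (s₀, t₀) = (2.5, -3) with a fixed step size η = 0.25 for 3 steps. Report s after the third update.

-14.0625

∇g = (10s - 2t, -2s + 4t)
Step 1: at (2.5, -3), ∇g = (31, -17) → (2.5, -3) − 0.25·(31, -17) = (-5.25, 1.25)
Step 2: at (-5.25, 1.25), ∇g = (-55, 15.5) → (-5.25, 1.25) − 0.25·(-55, 15.5) = (8.5, -2.625)
Step 3: at (8.5, -2.625), ∇g = (90.25, -27.5) → (8.5, -2.625) − 0.25·(90.25, -27.5) = (-14.0625, 4.25)
s = -14.0625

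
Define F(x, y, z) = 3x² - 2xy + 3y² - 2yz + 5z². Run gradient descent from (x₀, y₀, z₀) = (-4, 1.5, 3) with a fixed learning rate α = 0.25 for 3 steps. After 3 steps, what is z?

-7.4375

∇F = (6x - 2y, -2x + 6y - 2z, -2y + 10z)
(x₁, y₁, z₁) = (-4, 1.5, 3) − 0.25·(-27, 11, 27) = (2.75, -1.25, -3.75)
(x₂, y₂, z₂) = (2.75, -1.25, -3.75) − 0.25·(19, -5.5, -35) = (-2, 0.125, 5)
(x₃, y₃, z₃) = (-2, 0.125, 5) − 0.25·(-12.25, -5.25, 49.75) = (1.0625, 1.4375, -7.4375)
z = -7.4375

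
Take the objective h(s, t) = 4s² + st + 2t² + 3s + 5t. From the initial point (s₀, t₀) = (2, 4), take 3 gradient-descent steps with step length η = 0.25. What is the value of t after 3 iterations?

-2.109375

∇h = (8s + t + 3, s + 4t + 5)
Step 1: at (2, 4), ∇h = (23, 23) → (2, 4) − 0.25·(23, 23) = (-3.75, -1.75)
Step 2: at (-3.75, -1.75), ∇h = (-28.75, -5.75) → (-3.75, -1.75) − 0.25·(-28.75, -5.75) = (3.4375, -0.3125)
Step 3: at (3.4375, -0.3125), ∇h = (30.1875, 7.1875) → (3.4375, -0.3125) − 0.25·(30.1875, 7.1875) = (-4.109375, -2.109375)
t = -2.109375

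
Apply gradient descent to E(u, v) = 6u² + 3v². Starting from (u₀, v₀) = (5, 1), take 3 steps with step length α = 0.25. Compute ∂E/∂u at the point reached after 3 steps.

-480

∇E = (12u, 6v)
(u₁, v₁) = (5, 1) − 0.25·(60, 6) = (-10, -0.5)
(u₂, v₂) = (-10, -0.5) − 0.25·(-120, -3) = (20, 0.25)
(u₃, v₃) = (20, 0.25) − 0.25·(240, 1.5) = (-40, -0.125)
∂E/∂u at (-40, -0.125) = -480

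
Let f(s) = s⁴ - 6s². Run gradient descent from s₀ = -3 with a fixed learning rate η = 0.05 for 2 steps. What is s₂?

f′(s) = 4s³ - 12s
Step 1: f′(-3) = -72; s₁ = -3 − 0.05·(-72) = 0.6
Step 2: f′(0.6) = -6.336; s₂ = 0.6 − 0.05·(-6.336) = 0.9168

0.9168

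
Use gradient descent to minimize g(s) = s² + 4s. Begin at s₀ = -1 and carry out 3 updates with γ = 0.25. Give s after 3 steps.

g′(s) = 2s + 4
Step 1: g′(-1) = 2; s₁ = -1 − 0.25·2 = -1.5
Step 2: g′(-1.5) = 1; s₂ = -1.5 − 0.25·1 = -1.75
Step 3: g′(-1.75) = 0.5; s₃ = -1.75 − 0.25·0.5 = -1.875

-1.875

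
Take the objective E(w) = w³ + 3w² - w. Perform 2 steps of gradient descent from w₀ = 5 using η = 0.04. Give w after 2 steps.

0.593728

E′(w) = 3w² + 6w - 1
w₁ = 5 − 0.04·104 = 0.84
w₂ = 0.84 − 0.04·6.1568 = 0.593728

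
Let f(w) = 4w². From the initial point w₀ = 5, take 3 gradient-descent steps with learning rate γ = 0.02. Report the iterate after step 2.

f′(w) = 8w
Step 1: f′(5) = 40; w₁ = 5 − 0.02·40 = 4.2
Step 2: f′(4.2) = 33.6; w₂ = 4.2 − 0.02·33.6 = 3.528

3.528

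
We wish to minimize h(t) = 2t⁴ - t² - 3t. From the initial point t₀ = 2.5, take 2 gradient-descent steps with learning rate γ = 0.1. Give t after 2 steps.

612.2104

h′(t) = 8t³ - 2t - 3
t₁ = 2.5 − 0.1·117 = -9.2
t₂ = -9.2 − 0.1·(-6214.104) = 612.2104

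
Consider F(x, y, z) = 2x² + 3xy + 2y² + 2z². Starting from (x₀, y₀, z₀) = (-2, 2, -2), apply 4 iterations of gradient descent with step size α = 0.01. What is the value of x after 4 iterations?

∇F = (4x + 3y, 3x + 4y, 4z)
Step 1: at (-2, 2, -2), ∇F = (-2, 2, -8) → (-2, 2, -2) − 0.01·(-2, 2, -8) = (-1.98, 1.98, -1.92)
Step 2: at (-1.98, 1.98, -1.92), ∇F = (-1.98, 1.98, -7.68) → (-1.98, 1.98, -1.92) − 0.01·(-1.98, 1.98, -7.68) = (-1.9602, 1.9602, -1.8432)
Step 3: at (-1.9602, 1.9602, -1.8432), ∇F = (-1.9602, 1.9602, -7.3728) → (-1.9602, 1.9602, -1.8432) − 0.01·(-1.9602, 1.9602, -7.3728) = (-1.940598, 1.940598, -1.769472)
Step 4: at (-1.940598, 1.940598, -1.769472), ∇F = (-1.940598, 1.940598, -7.077888) → (-1.940598, 1.940598, -1.769472) − 0.01·(-1.940598, 1.940598, -7.077888) = (-1.92119202, 1.92119202, -1.69869312)
x = -1.92119202

-1.92119202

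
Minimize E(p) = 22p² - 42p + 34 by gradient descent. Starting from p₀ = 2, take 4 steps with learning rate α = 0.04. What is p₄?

E′(p) = 44p - 42
Step 1: E′(2) = 46; p₁ = 2 − 0.04·46 = 0.16
Step 2: E′(0.16) = -34.96; p₂ = 0.16 − 0.04·(-34.96) = 1.5584
Step 3: E′(1.5584) = 26.5696; p₃ = 1.5584 − 0.04·26.5696 = 0.495616
Step 4: E′(0.495616) = -20.192896; p₄ = 0.495616 − 0.04·(-20.192896) = 1.30333184

1.30333184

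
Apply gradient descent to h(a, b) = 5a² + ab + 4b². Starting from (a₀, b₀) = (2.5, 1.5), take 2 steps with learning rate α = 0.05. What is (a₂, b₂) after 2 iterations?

(0.54875, 0.40625)

∇h = (10a + b, a + 8b)
(a₁, b₁) = (2.5, 1.5) − 0.05·(26.5, 14.5) = (1.175, 0.775)
(a₂, b₂) = (1.175, 0.775) − 0.05·(12.525, 7.375) = (0.54875, 0.40625)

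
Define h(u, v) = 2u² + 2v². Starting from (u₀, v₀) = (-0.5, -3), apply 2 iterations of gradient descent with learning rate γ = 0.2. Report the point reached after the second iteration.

(-0.02, -0.12)

∇h = (4u, 4v)
Step 1: at (-0.5, -3), ∇h = (-2, -12) → (-0.5, -3) − 0.2·(-2, -12) = (-0.1, -0.6)
Step 2: at (-0.1, -0.6), ∇h = (-0.4, -2.4) → (-0.1, -0.6) − 0.2·(-0.4, -2.4) = (-0.02, -0.12)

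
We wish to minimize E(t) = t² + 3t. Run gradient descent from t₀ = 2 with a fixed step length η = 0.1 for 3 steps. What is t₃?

E′(t) = 2t + 3
t₁ = 2 − 0.1·7 = 1.3
t₂ = 1.3 − 0.1·5.6 = 0.74
t₃ = 0.74 − 0.1·4.48 = 0.292

0.292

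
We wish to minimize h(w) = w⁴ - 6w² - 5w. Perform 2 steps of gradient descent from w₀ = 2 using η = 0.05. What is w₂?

h′(w) = 4w³ - 12w - 5
Step 1: h′(2) = 3; w₁ = 2 − 0.05·3 = 1.85
Step 2: h′(1.85) = -1.8735; w₂ = 1.85 − 0.05·(-1.8735) = 1.943675

1.943675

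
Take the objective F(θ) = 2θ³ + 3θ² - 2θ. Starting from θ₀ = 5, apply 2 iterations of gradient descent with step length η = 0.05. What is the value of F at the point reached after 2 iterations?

F′(θ) = 6θ² + 6θ - 2
θ₁ = 5 − 0.05·178 = -3.9
θ₂ = -3.9 − 0.05·65.86 = -7.193
F(-7.193) = -574.717089114

-574.717089114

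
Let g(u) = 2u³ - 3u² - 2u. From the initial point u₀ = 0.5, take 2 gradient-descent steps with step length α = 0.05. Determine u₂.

0.8408125

g′(u) = 6u² - 6u - 2
Step 1: g′(0.5) = -3.5; u₁ = 0.5 − 0.05·(-3.5) = 0.675
Step 2: g′(0.675) = -3.31625; u₂ = 0.675 − 0.05·(-3.31625) = 0.8408125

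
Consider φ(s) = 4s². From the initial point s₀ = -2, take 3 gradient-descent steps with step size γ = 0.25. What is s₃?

φ′(s) = 8s
Step 1: φ′(-2) = -16; s₁ = -2 − 0.25·(-16) = 2
Step 2: φ′(2) = 16; s₂ = 2 − 0.25·16 = -2
Step 3: φ′(-2) = -16; s₃ = -2 − 0.25·(-16) = 2

2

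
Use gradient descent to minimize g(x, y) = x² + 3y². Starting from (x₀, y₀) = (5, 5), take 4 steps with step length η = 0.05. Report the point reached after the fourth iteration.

(3.2805, 1.2005)

∇g = (2x, 6y)
(x₁, y₁) = (5, 5) − 0.05·(10, 30) = (4.5, 3.5)
(x₂, y₂) = (4.5, 3.5) − 0.05·(9, 21) = (4.05, 2.45)
(x₃, y₃) = (4.05, 2.45) − 0.05·(8.1, 14.7) = (3.645, 1.715)
(x₄, y₄) = (3.645, 1.715) − 0.05·(7.29, 10.29) = (3.2805, 1.2005)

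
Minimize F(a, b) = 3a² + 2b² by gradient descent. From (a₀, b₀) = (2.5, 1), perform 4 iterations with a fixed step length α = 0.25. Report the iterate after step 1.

(-1.25, 0)

∇F = (6a, 4b)
(a₁, b₁) = (2.5, 1) − 0.25·(15, 4) = (-1.25, 0)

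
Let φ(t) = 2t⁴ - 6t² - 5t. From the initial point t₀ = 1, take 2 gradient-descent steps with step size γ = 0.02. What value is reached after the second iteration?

1.30031488

φ′(t) = 8t³ - 12t - 5
t₁ = 1 − 0.02·(-9) = 1.18
t₂ = 1.18 − 0.02·(-6.015744) = 1.30031488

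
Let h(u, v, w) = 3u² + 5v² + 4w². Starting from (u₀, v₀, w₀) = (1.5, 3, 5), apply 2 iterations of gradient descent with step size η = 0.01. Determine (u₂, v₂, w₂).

∇h = (6u, 10v, 8w)
(u₁, v₁, w₁) = (1.5, 3, 5) − 0.01·(9, 30, 40) = (1.41, 2.7, 4.6)
(u₂, v₂, w₂) = (1.41, 2.7, 4.6) − 0.01·(8.46, 27, 36.8) = (1.3254, 2.43, 4.232)

(1.3254, 2.43, 4.232)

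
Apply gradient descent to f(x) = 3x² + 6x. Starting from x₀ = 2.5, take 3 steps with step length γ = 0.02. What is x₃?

f′(x) = 6x + 6
Step 1: f′(2.5) = 21; x₁ = 2.5 − 0.02·21 = 2.08
Step 2: f′(2.08) = 18.48; x₂ = 2.08 − 0.02·18.48 = 1.7104
Step 3: f′(1.7104) = 16.2624; x₃ = 1.7104 − 0.02·16.2624 = 1.385152

1.385152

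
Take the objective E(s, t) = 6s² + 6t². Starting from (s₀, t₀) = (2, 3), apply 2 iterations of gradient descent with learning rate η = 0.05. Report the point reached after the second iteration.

(0.32, 0.48)

∇E = (12s, 12t)
(s₁, t₁) = (2, 3) − 0.05·(24, 36) = (0.8, 1.2)
(s₂, t₂) = (0.8, 1.2) − 0.05·(9.6, 14.4) = (0.32, 0.48)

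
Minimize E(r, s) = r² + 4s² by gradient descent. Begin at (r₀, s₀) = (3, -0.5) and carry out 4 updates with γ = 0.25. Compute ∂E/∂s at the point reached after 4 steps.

-4

∇E = (2r, 8s)
(r₁, s₁) = (3, -0.5) − 0.25·(6, -4) = (1.5, 0.5)
(r₂, s₂) = (1.5, 0.5) − 0.25·(3, 4) = (0.75, -0.5)
(r₃, s₃) = (0.75, -0.5) − 0.25·(1.5, -4) = (0.375, 0.5)
(r₄, s₄) = (0.375, 0.5) − 0.25·(0.75, 4) = (0.1875, -0.5)
∂E/∂s at (0.1875, -0.5) = -4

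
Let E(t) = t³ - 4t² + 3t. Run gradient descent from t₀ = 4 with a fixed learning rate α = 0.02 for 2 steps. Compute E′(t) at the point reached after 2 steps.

E′(t) = 3t² - 8t + 3
t₁ = 4 − 0.02·19 = 3.62
t₂ = 3.62 − 0.02·13.3532 = 3.352936
E′(t) at (3.352936) = 9.903051460288

9.903051460288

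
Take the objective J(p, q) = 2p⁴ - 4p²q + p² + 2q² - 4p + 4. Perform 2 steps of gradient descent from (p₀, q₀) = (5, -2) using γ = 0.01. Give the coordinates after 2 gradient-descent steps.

(10.82690048, 0.490384)

∇J = (8p³ - 8pq + 2p - 4, -4p² + 4q)
Step 1: at (5, -2), ∇J = (1086, -108) → (5, -2) − 0.01·(1086, -108) = (-5.86, -0.92)
Step 2: at (-5.86, -0.92), ∇J = (-1668.690048, -141.0384) → (-5.86, -0.92) − 0.01·(-1668.690048, -141.0384) = (10.82690048, 0.490384)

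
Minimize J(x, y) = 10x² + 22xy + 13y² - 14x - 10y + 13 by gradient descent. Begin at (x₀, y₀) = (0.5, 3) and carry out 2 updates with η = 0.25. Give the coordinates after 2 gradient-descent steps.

∇J = (20x + 22y - 14, 22x + 26y - 10)
(x₁, y₁) = (0.5, 3) − 0.25·(62, 79) = (-15, -16.75)
(x₂, y₂) = (-15, -16.75) − 0.25·(-682.5, -775.5) = (155.625, 177.125)

(155.625, 177.125)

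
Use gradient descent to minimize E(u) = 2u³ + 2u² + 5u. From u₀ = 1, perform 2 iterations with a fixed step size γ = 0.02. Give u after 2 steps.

E′(u) = 6u² + 4u + 5
Step 1: E′(1) = 15; u₁ = 1 − 0.02·15 = 0.7
Step 2: E′(0.7) = 10.74; u₂ = 0.7 − 0.02·10.74 = 0.4852

0.4852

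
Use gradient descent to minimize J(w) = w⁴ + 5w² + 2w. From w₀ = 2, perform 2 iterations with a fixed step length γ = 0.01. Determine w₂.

J′(w) = 4w³ + 10w + 2
w₁ = 2 − 0.01·54 = 1.46
w₂ = 1.46 − 0.01·29.048544 = 1.16951456

1.16951456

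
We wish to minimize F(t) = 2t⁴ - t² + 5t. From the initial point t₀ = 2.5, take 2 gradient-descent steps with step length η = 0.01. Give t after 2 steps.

F′(t) = 8t³ - 2t + 5
t₁ = 2.5 − 0.01·125 = 1.25
t₂ = 1.25 − 0.01·18.125 = 1.06875

1.06875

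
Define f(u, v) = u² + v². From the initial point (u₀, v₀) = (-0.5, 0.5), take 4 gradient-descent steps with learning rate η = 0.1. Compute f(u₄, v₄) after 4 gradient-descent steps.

∇f = (2u, 2v)
Step 1: at (-0.5, 0.5), ∇f = (-1, 1) → (-0.5, 0.5) − 0.1·(-1, 1) = (-0.4, 0.4)
Step 2: at (-0.4, 0.4), ∇f = (-0.8, 0.8) → (-0.4, 0.4) − 0.1·(-0.8, 0.8) = (-0.32, 0.32)
Step 3: at (-0.32, 0.32), ∇f = (-0.64, 0.64) → (-0.32, 0.32) − 0.1·(-0.64, 0.64) = (-0.256, 0.256)
Step 4: at (-0.256, 0.256), ∇f = (-0.512, 0.512) → (-0.256, 0.256) − 0.1·(-0.512, 0.512) = (-0.2048, 0.2048)
f(-0.2048, 0.2048) = 0.08388608

0.08388608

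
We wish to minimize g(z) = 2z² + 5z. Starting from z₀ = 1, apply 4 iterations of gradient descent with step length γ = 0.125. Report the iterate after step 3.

g′(z) = 4z + 5
Step 1: g′(1) = 9; z₁ = 1 − 0.125·9 = -0.125
Step 2: g′(-0.125) = 4.5; z₂ = -0.125 − 0.125·4.5 = -0.6875
Step 3: g′(-0.6875) = 2.25; z₃ = -0.6875 − 0.125·2.25 = -0.96875

-0.96875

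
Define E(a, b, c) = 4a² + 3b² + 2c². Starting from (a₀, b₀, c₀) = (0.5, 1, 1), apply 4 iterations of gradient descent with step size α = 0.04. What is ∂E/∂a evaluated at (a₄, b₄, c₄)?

0.85525504

∇E = (8a, 6b, 4c)
Step 1: at (0.5, 1, 1), ∇E = (4, 6, 4) → (0.5, 1, 1) − 0.04·(4, 6, 4) = (0.34, 0.76, 0.84)
Step 2: at (0.34, 0.76, 0.84), ∇E = (2.72, 4.56, 3.36) → (0.34, 0.76, 0.84) − 0.04·(2.72, 4.56, 3.36) = (0.2312, 0.5776, 0.7056)
Step 3: at (0.2312, 0.5776, 0.7056), ∇E = (1.8496, 3.4656, 2.8224) → (0.2312, 0.5776, 0.7056) − 0.04·(1.8496, 3.4656, 2.8224) = (0.157216, 0.438976, 0.592704)
Step 4: at (0.157216, 0.438976, 0.592704), ∇E = (1.257728, 2.633856, 2.370816) → (0.157216, 0.438976, 0.592704) − 0.04·(1.257728, 2.633856, 2.370816) = (0.10690688, 0.33362176, 0.49787136)
∂E/∂a at (0.10690688, 0.33362176, 0.49787136) = 0.85525504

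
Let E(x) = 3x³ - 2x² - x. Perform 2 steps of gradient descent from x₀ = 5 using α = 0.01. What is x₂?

2.299856

E′(x) = 9x² - 4x - 1
Step 1: E′(5) = 204; x₁ = 5 − 0.01·204 = 2.96
Step 2: E′(2.96) = 66.0144; x₂ = 2.96 − 0.01·66.0144 = 2.299856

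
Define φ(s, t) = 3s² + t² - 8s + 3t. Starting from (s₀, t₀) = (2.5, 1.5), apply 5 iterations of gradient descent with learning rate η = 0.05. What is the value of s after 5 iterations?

1.529415

∇φ = (6s - 8, 2t + 3)
Step 1: at (2.5, 1.5), ∇φ = (7, 6) → (2.5, 1.5) − 0.05·(7, 6) = (2.15, 1.2)
Step 2: at (2.15, 1.2), ∇φ = (4.9, 5.4) → (2.15, 1.2) − 0.05·(4.9, 5.4) = (1.905, 0.93)
Step 3: at (1.905, 0.93), ∇φ = (3.43, 4.86) → (1.905, 0.93) − 0.05·(3.43, 4.86) = (1.7335, 0.687)
Step 4: at (1.7335, 0.687), ∇φ = (2.401, 4.374) → (1.7335, 0.687) − 0.05·(2.401, 4.374) = (1.61345, 0.4683)
Step 5: at (1.61345, 0.4683), ∇φ = (1.6807, 3.9366) → (1.61345, 0.4683) − 0.05·(1.6807, 3.9366) = (1.529415, 0.27147)
s = 1.529415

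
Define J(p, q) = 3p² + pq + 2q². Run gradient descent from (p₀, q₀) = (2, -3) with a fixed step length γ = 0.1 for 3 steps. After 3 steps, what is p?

0.387

∇J = (6p + q, p + 4q)
(p₁, q₁) = (2, -3) − 0.1·(9, -10) = (1.1, -2)
(p₂, q₂) = (1.1, -2) − 0.1·(4.6, -6.9) = (0.64, -1.31)
(p₃, q₃) = (0.64, -1.31) − 0.1·(2.53, -4.6) = (0.387, -0.85)
p = 0.387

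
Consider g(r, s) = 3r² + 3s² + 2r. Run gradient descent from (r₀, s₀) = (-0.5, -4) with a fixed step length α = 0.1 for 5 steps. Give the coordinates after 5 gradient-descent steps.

(-0.33504, -0.04096)

∇g = (6r + 2, 6s)
Step 1: at (-0.5, -4), ∇g = (-1, -24) → (-0.5, -4) − 0.1·(-1, -24) = (-0.4, -1.6)
Step 2: at (-0.4, -1.6), ∇g = (-0.4, -9.6) → (-0.4, -1.6) − 0.1·(-0.4, -9.6) = (-0.36, -0.64)
Step 3: at (-0.36, -0.64), ∇g = (-0.16, -3.84) → (-0.36, -0.64) − 0.1·(-0.16, -3.84) = (-0.344, -0.256)
Step 4: at (-0.344, -0.256), ∇g = (-0.064, -1.536) → (-0.344, -0.256) − 0.1·(-0.064, -1.536) = (-0.3376, -0.1024)
Step 5: at (-0.3376, -0.1024), ∇g = (-0.0256, -0.6144) → (-0.3376, -0.1024) − 0.1·(-0.0256, -0.6144) = (-0.33504, -0.04096)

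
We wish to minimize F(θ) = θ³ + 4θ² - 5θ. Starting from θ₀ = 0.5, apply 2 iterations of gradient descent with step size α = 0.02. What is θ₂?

0.5088985

F′(θ) = 3θ² + 8θ - 5
Step 1: F′(0.5) = -0.25; θ₁ = 0.5 − 0.02·(-0.25) = 0.505
Step 2: F′(0.505) = -0.194925; θ₂ = 0.505 − 0.02·(-0.194925) = 0.5088985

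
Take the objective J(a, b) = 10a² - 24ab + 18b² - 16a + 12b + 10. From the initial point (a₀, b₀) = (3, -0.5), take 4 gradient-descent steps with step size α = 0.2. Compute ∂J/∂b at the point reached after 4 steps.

-678203.1072

∇J = (20a - 24b - 16, -24a + 36b + 12)
Step 1: at (3, -0.5), ∇J = (56, -78) → (3, -0.5) − 0.2·(56, -78) = (-8.2, 15.1)
Step 2: at (-8.2, 15.1), ∇J = (-542.4, 752.4) → (-8.2, 15.1) − 0.2·(-542.4, 752.4) = (100.28, -135.38)
Step 3: at (100.28, -135.38), ∇J = (5238.72, -7268.4) → (100.28, -135.38) − 0.2·(5238.72, -7268.4) = (-947.464, 1318.3)
Step 4: at (-947.464, 1318.3), ∇J = (-50604.48, 70209.936) → (-947.464, 1318.3) − 0.2·(-50604.48, 70209.936) = (9173.432, -12723.6872)
∂J/∂b at (9173.432, -12723.6872) = -678203.1072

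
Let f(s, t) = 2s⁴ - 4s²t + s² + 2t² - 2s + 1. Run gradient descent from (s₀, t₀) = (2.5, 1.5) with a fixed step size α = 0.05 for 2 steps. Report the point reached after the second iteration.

(1.1176, 3.112)

∇f = (8s³ - 8st + 2s - 2, -4s² + 4t)
Step 1: at (2.5, 1.5), ∇f = (98, -19) → (2.5, 1.5) − 0.05·(98, -19) = (-2.4, 2.45)
Step 2: at (-2.4, 2.45), ∇f = (-70.352, -13.24) → (-2.4, 2.45) − 0.05·(-70.352, -13.24) = (1.1176, 3.112)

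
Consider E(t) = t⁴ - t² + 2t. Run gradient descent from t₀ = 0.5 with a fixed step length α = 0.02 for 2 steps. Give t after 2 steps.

0.44049416

E′(t) = 4t³ - 2t + 2
Step 1: E′(0.5) = 1.5; t₁ = 0.5 − 0.02·1.5 = 0.47
Step 2: E′(0.47) = 1.475292; t₂ = 0.47 − 0.02·1.475292 = 0.44049416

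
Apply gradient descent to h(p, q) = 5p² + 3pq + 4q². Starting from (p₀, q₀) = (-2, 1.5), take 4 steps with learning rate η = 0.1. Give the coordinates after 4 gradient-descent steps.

(-0.0432, 0.05715)

∇h = (10p + 3q, 3p + 8q)
Step 1: at (-2, 1.5), ∇h = (-15.5, 6) → (-2, 1.5) − 0.1·(-15.5, 6) = (-0.45, 0.9)
Step 2: at (-0.45, 0.9), ∇h = (-1.8, 5.85) → (-0.45, 0.9) − 0.1·(-1.8, 5.85) = (-0.27, 0.315)
Step 3: at (-0.27, 0.315), ∇h = (-1.755, 1.71) → (-0.27, 0.315) − 0.1·(-1.755, 1.71) = (-0.0945, 0.144)
Step 4: at (-0.0945, 0.144), ∇h = (-0.513, 0.8685) → (-0.0945, 0.144) − 0.1·(-0.513, 0.8685) = (-0.0432, 0.05715)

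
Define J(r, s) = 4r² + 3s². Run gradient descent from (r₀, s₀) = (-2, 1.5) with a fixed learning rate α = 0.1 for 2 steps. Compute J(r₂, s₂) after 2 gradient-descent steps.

0.1984

∇J = (8r, 6s)
Step 1: at (-2, 1.5), ∇J = (-16, 9) → (-2, 1.5) − 0.1·(-16, 9) = (-0.4, 0.6)
Step 2: at (-0.4, 0.6), ∇J = (-3.2, 3.6) → (-0.4, 0.6) − 0.1·(-3.2, 3.6) = (-0.08, 0.24)
J(-0.08, 0.24) = 0.1984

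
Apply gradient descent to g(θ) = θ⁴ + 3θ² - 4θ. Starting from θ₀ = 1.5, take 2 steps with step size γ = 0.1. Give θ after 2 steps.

g′(θ) = 4θ³ + 6θ - 4
Step 1: g′(1.5) = 18.5; θ₁ = 1.5 − 0.1·18.5 = -0.35
Step 2: g′(-0.35) = -6.2715; θ₂ = -0.35 − 0.1·(-6.2715) = 0.27715

0.27715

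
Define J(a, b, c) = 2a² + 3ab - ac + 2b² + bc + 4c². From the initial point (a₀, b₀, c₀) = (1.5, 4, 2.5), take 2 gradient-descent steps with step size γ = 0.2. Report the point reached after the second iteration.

∇J = (4a + 3b - c, 3a + 4b + c, -a + b + 8c)
(a₁, b₁, c₁) = (1.5, 4, 2.5) − 0.2·(15.5, 23, 22.5) = (-1.6, -0.6, -2)
(a₂, b₂, c₂) = (-1.6, -0.6, -2) − 0.2·(-6.2, -9.2, -15) = (-0.36, 1.24, 1)

(-0.36, 1.24, 1)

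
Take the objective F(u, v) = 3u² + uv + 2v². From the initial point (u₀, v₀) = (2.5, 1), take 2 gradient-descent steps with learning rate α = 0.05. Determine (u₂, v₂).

(1.15625, 0.455)

∇F = (6u + v, u + 4v)
(u₁, v₁) = (2.5, 1) − 0.05·(16, 6.5) = (1.7, 0.675)
(u₂, v₂) = (1.7, 0.675) − 0.05·(10.875, 4.4) = (1.15625, 0.455)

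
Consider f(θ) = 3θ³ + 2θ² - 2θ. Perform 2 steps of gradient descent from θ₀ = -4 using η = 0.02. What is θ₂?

-13.610272

f′(θ) = 9θ² + 4θ - 2
Step 1: f′(-4) = 126; θ₁ = -4 − 0.02·126 = -6.52
Step 2: f′(-6.52) = 354.5136; θ₂ = -6.52 − 0.02·354.5136 = -13.610272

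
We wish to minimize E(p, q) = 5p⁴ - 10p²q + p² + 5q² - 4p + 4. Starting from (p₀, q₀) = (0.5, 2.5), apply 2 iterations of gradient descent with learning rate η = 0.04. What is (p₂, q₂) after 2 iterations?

∇E = (20p³ - 20pq + 2p - 4, -10p² + 10q)
Step 1: at (0.5, 2.5), ∇E = (-25.5, 22.5) → (0.5, 2.5) − 0.04·(-25.5, 22.5) = (1.52, 1.6)
Step 2: at (1.52, 1.6), ∇E = (20.63616, -7.104) → (1.52, 1.6) − 0.04·(20.63616, -7.104) = (0.6945536, 1.88416)

(0.6945536, 1.88416)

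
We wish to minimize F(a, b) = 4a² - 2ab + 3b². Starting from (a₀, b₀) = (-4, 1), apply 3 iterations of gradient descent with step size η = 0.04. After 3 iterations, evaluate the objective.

∇F = (8a - 2b, -2a + 6b)
Step 1: at (-4, 1), ∇F = (-34, 14) → (-4, 1) − 0.04·(-34, 14) = (-2.64, 0.44)
Step 2: at (-2.64, 0.44), ∇F = (-22, 7.92) → (-2.64, 0.44) − 0.04·(-22, 7.92) = (-1.76, 0.1232)
Step 3: at (-1.76, 0.1232), ∇F = (-14.3264, 4.2592) → (-1.76, 0.1232) − 0.04·(-14.3264, 4.2592) = (-1.186944, -0.047168)
F(-1.186944, -0.047168) = 5.530047148032

5.530047148032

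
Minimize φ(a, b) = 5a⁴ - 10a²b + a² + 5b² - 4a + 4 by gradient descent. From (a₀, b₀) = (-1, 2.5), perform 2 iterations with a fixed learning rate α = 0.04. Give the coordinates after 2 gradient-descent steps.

∇φ = (20a³ - 20ab + 2a - 4, -10a² + 10b)
(a₁, b₁) = (-1, 2.5) − 0.04·(24, 15) = (-1.96, 1.9)
(a₂, b₂) = (-1.96, 1.9) − 0.04·(-84.03072, -19.416) = (1.4012288, 2.67664)

(1.4012288, 2.67664)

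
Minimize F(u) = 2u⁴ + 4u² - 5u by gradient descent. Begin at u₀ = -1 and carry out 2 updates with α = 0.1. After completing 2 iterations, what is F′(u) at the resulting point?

F′(u) = 8u³ + 8u - 5
u₁ = -1 − 0.1·(-21) = 1.1
u₂ = 1.1 − 0.1·14.448 = -0.3448
F′(u) at (-0.3448) = -8.086338011136

-8.086338011136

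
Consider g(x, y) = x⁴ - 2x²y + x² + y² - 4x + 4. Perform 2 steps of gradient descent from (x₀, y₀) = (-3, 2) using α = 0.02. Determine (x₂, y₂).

∇g = (4x³ - 4xy + 2x - 4, -2x² + 2y)
Step 1: at (-3, 2), ∇g = (-94, -14) → (-3, 2) − 0.02·(-94, -14) = (-1.12, 2.28)
Step 2: at (-1.12, 2.28), ∇g = (-1.645312, 2.0512) → (-1.12, 2.28) − 0.02·(-1.645312, 2.0512) = (-1.08709376, 2.238976)

(-1.08709376, 2.238976)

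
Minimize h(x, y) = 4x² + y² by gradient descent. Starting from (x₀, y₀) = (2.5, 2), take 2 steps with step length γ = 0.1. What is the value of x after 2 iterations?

∇h = (8x, 2y)
Step 1: at (2.5, 2), ∇h = (20, 4) → (2.5, 2) − 0.1·(20, 4) = (0.5, 1.6)
Step 2: at (0.5, 1.6), ∇h = (4, 3.2) → (0.5, 1.6) − 0.1·(4, 3.2) = (0.1, 1.28)
x = 0.1

0.1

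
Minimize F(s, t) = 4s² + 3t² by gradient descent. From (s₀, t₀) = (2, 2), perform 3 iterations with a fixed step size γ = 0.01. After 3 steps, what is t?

∇F = (8s, 6t)
(s₁, t₁) = (2, 2) − 0.01·(16, 12) = (1.84, 1.88)
(s₂, t₂) = (1.84, 1.88) − 0.01·(14.72, 11.28) = (1.6928, 1.7672)
(s₃, t₃) = (1.6928, 1.7672) − 0.01·(13.5424, 10.6032) = (1.557376, 1.661168)
t = 1.661168

1.661168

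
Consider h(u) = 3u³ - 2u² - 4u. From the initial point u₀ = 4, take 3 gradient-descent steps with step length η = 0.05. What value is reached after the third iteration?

h′(u) = 9u² - 4u - 4
Step 1: h′(4) = 124; u₁ = 4 − 0.05·124 = -2.2
Step 2: h′(-2.2) = 48.36; u₂ = -2.2 − 0.05·48.36 = -4.618
Step 3: h′(-4.618) = 206.405316; u₃ = -4.618 − 0.05·206.405316 = -14.9382658

-14.9382658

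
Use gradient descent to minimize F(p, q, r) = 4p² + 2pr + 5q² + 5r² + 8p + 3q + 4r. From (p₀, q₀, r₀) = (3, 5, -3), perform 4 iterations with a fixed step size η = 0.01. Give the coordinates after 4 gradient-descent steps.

∇F = (8p + 2r + 8, 10q + 3, 2p + 10r + 4)
Step 1: at (3, 5, -3), ∇F = (26, 53, -20) → (3, 5, -3) − 0.01·(26, 53, -20) = (2.74, 4.47, -2.8)
Step 2: at (2.74, 4.47, -2.8), ∇F = (24.32, 47.7, -18.52) → (2.74, 4.47, -2.8) − 0.01·(24.32, 47.7, -18.52) = (2.4968, 3.993, -2.6148)
Step 3: at (2.4968, 3.993, -2.6148), ∇F = (22.7448, 42.93, -17.1544) → (2.4968, 3.993, -2.6148) − 0.01·(22.7448, 42.93, -17.1544) = (2.269352, 3.5637, -2.443256)
Step 4: at (2.269352, 3.5637, -2.443256), ∇F = (21.268304, 38.637, -15.893856) → (2.269352, 3.5637, -2.443256) − 0.01·(21.268304, 38.637, -15.893856) = (2.05666896, 3.17733, -2.28431744)

(2.05666896, 3.17733, -2.28431744)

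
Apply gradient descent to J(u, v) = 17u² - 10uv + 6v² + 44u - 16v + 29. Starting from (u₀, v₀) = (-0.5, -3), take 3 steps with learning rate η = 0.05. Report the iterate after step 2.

(-0.18, -1.135)

∇J = (34u - 10v + 44, -10u + 12v - 16)
Step 1: at (-0.5, -3), ∇J = (57, -47) → (-0.5, -3) − 0.05·(57, -47) = (-3.35, -0.65)
Step 2: at (-3.35, -0.65), ∇J = (-63.4, 9.7) → (-3.35, -0.65) − 0.05·(-63.4, 9.7) = (-0.18, -1.135)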